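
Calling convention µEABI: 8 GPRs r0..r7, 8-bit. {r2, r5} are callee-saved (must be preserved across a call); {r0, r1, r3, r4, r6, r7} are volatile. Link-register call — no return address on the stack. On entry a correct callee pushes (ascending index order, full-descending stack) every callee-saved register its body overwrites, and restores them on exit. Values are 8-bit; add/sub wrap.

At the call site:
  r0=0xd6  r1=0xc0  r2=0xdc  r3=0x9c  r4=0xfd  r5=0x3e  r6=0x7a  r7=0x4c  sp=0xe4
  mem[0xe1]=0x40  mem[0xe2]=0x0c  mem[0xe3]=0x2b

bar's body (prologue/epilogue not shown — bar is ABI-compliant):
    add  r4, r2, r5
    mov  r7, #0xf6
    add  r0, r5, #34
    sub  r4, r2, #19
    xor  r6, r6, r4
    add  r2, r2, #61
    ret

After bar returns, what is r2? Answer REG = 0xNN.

prologue: push r2 -> mem[0xe3]=0xdc, sp=0xe3
body[0] add  r4, r2, r5 -> r4=0x1a
body[1] mov  r7, #0xf6 -> r7=0xf6
body[2] add  r0, r5, #34 -> r0=0x60
body[3] sub  r4, r2, #19 -> r4=0xc9
body[4] xor  r6, r6, r4 -> r6=0xb3
body[5] add  r2, r2, #61 -> r2=0x19
epilogue: pop r2=0xdc, sp=0xe4
r2 is callee-saved -> restored

REG = 0xdc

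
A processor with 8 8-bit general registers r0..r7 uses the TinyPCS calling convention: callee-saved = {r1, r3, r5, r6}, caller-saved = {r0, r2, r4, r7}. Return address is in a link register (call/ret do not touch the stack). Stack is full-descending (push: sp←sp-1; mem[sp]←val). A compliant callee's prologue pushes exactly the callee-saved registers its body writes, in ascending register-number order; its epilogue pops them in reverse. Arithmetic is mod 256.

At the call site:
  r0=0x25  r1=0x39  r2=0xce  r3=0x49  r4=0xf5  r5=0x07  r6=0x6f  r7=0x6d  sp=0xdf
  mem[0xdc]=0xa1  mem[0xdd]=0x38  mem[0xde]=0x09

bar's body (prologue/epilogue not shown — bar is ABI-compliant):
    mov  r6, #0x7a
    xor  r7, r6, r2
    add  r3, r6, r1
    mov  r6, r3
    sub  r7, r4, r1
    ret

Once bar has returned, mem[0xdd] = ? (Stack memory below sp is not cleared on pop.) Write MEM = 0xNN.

prologue: push r3 → mem[0xde]=0x49, sp=0xde
prologue: push r6 → mem[0xdd]=0x6f, sp=0xdd
body[0] mov  r6, #0x7a → r6=0x7a
body[1] xor  r7, r6, r2 → r7=0xb4
body[2] add  r3, r6, r1 → r3=0xb3
body[3] mov  r6, r3 → r6=0xb3
body[4] sub  r7, r4, r1 → r7=0xbc
epilogue: pop r6=0x6f, sp=0xde
epilogue: pop r3=0x49, sp=0xdf
prologue pushed ['r3', 'r6'] at ['0xde', '0xdd']

MEM = 0x6f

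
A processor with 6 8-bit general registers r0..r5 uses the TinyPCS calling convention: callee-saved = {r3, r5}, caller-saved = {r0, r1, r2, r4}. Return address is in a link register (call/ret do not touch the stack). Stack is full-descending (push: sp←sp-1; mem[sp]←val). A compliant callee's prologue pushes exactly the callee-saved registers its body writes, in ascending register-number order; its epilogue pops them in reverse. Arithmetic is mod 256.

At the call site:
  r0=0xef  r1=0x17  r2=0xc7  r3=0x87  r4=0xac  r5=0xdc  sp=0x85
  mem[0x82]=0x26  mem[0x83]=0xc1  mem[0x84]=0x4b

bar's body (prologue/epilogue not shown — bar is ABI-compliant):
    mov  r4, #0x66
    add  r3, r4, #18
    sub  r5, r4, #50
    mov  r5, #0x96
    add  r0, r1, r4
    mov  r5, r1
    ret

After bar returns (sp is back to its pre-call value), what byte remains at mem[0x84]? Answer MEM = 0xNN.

MEM = 0x87

prologue: push r3 → mem[0x84]=0x87, sp=0x84
prologue: push r5 → mem[0x83]=0xdc, sp=0x83
body[0] mov  r4, #0x66 → r4=0x66
body[1] add  r3, r4, #18 → r3=0x78
body[2] sub  r5, r4, #50 → r5=0x34
body[3] mov  r5, #0x96 → r5=0x96
body[4] add  r0, r1, r4 → r0=0x7d
body[5] mov  r5, r1 → r5=0x17
epilogue: pop r5=0xdc, sp=0x84
epilogue: pop r3=0x87, sp=0x85
prologue pushed ['r3', 'r5'] at ['0x84', '0x83']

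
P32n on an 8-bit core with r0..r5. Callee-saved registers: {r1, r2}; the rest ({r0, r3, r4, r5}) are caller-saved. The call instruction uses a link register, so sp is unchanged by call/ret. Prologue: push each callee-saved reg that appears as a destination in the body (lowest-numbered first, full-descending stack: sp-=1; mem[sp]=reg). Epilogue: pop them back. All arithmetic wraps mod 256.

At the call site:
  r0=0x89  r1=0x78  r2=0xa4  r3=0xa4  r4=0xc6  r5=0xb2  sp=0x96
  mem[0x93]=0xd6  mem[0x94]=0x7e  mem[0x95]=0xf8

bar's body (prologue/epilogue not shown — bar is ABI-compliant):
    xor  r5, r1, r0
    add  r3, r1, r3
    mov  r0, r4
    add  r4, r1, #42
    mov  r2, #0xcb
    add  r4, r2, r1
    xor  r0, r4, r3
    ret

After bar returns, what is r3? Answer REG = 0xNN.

prologue: push r2 → mem[0x95]=0xa4, sp=0x95
body[0] xor  r5, r1, r0 → r5=0xf1
body[1] add  r3, r1, r3 → r3=0x1c
body[2] mov  r0, r4 → r0=0xc6
body[3] add  r4, r1, #42 → r4=0xa2
body[4] mov  r2, #0xcb → r2=0xcb
body[5] add  r4, r2, r1 → r4=0x43
body[6] xor  r0, r4, r3 → r0=0x5f
epilogue: pop r2=0xa4, sp=0x96
r3 is caller-saved → body value

REG = 0x1c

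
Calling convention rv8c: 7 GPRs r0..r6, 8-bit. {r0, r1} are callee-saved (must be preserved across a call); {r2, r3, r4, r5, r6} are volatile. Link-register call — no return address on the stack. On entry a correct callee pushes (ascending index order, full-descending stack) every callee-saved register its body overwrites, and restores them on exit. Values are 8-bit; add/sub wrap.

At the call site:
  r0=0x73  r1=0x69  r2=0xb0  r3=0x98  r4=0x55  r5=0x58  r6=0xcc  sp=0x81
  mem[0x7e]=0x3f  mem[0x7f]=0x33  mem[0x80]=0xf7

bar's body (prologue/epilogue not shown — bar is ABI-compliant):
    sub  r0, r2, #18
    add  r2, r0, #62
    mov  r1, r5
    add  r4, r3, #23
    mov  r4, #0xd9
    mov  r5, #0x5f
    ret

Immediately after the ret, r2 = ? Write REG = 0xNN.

prologue: push r0 → mem[0x80]=0x73, sp=0x80
prologue: push r1 → mem[0x7f]=0x69, sp=0x7f
body[0] sub  r0, r2, #18 → r0=0x9e
body[1] add  r2, r0, #62 → r2=0xdc
body[2] mov  r1, r5 → r1=0x58
body[3] add  r4, r3, #23 → r4=0xaf
body[4] mov  r4, #0xd9 → r4=0xd9
body[5] mov  r5, #0x5f → r5=0x5f
epilogue: pop r1=0x69, sp=0x80
epilogue: pop r0=0x73, sp=0x81
r2 is caller-saved → body value

REG = 0xdc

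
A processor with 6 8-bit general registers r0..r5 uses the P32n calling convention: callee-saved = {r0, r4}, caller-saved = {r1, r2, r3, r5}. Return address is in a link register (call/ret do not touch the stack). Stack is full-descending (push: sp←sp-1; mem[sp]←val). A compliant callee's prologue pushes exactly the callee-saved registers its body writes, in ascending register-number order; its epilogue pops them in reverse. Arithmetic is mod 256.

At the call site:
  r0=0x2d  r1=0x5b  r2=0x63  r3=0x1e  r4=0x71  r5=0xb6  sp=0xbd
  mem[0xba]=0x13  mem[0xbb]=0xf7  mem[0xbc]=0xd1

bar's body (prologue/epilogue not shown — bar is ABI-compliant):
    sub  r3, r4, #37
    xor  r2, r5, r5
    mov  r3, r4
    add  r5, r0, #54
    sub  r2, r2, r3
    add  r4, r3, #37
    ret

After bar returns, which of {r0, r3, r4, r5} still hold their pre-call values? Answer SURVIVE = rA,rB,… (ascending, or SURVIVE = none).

SURVIVE = r0,r4

prologue: push r4 -> mem[0xbc]=0x71, sp=0xbc
body[0] sub  r3, r4, #37 -> r3=0x4c
body[1] xor  r2, r5, r5 -> r2=0x00
body[2] mov  r3, r4 -> r3=0x71
body[3] add  r5, r0, #54 -> r5=0x63
body[4] sub  r2, r2, r3 -> r2=0x8f
body[5] add  r4, r3, #37 -> r4=0x96
epilogue: pop r4=0x71, sp=0xbd
r0: callee-saved, written=False
r3: caller-saved, written=True
r4: callee-saved, written=True
r5: caller-saved, written=True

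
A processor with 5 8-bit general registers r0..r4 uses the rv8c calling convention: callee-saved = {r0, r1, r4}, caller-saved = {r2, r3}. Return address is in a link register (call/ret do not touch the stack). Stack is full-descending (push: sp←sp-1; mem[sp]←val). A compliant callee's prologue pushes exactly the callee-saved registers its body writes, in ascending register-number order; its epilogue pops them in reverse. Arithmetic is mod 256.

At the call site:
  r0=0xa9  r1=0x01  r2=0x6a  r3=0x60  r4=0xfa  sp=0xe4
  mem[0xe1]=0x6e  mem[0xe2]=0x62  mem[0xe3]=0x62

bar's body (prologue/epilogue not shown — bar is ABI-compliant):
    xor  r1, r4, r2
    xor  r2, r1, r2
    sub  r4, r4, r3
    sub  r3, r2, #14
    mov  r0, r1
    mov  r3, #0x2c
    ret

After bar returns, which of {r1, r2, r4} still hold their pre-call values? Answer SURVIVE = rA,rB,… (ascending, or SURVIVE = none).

prologue: push r0 → mem[0xe3]=0xa9, sp=0xe3
prologue: push r1 → mem[0xe2]=0x01, sp=0xe2
prologue: push r4 → mem[0xe1]=0xfa, sp=0xe1
body[0] xor  r1, r4, r2 → r1=0x90
body[1] xor  r2, r1, r2 → r2=0xfa
body[2] sub  r4, r4, r3 → r4=0x9a
body[3] sub  r3, r2, #14 → r3=0xec
body[4] mov  r0, r1 → r0=0x90
body[5] mov  r3, #0x2c → r3=0x2c
epilogue: pop r4=0xfa, sp=0xe2
epilogue: pop r1=0x01, sp=0xe3
epilogue: pop r0=0xa9, sp=0xe4
r1: callee-saved, written=True
r2: caller-saved, written=True
r4: callee-saved, written=True

SURVIVE = r1,r4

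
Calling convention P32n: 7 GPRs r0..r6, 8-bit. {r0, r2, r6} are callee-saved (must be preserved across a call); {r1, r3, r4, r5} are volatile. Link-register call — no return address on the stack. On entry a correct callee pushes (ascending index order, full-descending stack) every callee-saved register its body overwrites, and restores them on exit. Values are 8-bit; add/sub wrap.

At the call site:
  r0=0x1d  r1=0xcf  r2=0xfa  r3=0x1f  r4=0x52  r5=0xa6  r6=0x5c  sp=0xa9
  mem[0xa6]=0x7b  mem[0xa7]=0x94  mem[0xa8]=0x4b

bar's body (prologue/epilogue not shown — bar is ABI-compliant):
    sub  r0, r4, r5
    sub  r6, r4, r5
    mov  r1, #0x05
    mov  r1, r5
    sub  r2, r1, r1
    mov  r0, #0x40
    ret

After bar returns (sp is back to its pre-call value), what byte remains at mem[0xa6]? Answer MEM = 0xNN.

MEM = 0x5c

prologue: push r0 → mem[0xa8]=0x1d, sp=0xa8
prologue: push r2 → mem[0xa7]=0xfa, sp=0xa7
prologue: push r6 → mem[0xa6]=0x5c, sp=0xa6
body[0] sub  r0, r4, r5 → r0=0xac
body[1] sub  r6, r4, r5 → r6=0xac
body[2] mov  r1, #0x05 → r1=0x05
body[3] mov  r1, r5 → r1=0xa6
body[4] sub  r2, r1, r1 → r2=0x00
body[5] mov  r0, #0x40 → r0=0x40
epilogue: pop r6=0x5c, sp=0xa7
epilogue: pop r2=0xfa, sp=0xa8
epilogue: pop r0=0x1d, sp=0xa9
prologue pushed ['r0', 'r2', 'r6'] at ['0xa8', '0xa7', '0xa6']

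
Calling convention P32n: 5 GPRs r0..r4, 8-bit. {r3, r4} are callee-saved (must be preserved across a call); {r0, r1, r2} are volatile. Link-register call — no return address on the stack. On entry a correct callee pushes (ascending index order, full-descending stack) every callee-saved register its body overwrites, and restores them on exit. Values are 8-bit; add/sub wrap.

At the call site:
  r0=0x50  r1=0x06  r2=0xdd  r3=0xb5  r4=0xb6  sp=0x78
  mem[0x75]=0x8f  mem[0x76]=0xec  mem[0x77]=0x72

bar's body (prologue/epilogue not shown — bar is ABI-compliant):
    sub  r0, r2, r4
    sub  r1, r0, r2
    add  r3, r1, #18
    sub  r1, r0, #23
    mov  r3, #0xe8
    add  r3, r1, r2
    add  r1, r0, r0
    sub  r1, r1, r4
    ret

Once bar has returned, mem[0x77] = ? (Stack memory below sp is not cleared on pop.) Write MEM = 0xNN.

prologue: push r3 -> mem[0x77]=0xb5, sp=0x77
body[0] sub  r0, r2, r4 -> r0=0x27
body[1] sub  r1, r0, r2 -> r1=0x4a
body[2] add  r3, r1, #18 -> r3=0x5c
body[3] sub  r1, r0, #23 -> r1=0x10
body[4] mov  r3, #0xe8 -> r3=0xe8
body[5] add  r3, r1, r2 -> r3=0xed
body[6] add  r1, r0, r0 -> r1=0x4e
body[7] sub  r1, r1, r4 -> r1=0x98
epilogue: pop r3=0xb5, sp=0x78
prologue pushed ['r3'] at ['0x77']

MEM = 0xb5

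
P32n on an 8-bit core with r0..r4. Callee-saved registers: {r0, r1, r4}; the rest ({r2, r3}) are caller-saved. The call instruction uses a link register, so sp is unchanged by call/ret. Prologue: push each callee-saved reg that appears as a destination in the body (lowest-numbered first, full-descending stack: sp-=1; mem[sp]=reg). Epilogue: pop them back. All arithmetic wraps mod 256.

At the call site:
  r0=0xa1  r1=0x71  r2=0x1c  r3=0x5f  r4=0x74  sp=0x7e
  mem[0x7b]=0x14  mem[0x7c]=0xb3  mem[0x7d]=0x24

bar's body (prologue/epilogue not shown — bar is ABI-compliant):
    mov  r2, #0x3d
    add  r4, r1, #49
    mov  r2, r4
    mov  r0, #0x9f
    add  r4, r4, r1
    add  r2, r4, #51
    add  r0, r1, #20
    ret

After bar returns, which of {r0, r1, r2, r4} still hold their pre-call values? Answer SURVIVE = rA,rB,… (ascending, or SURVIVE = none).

prologue: push r0 → mem[0x7d]=0xa1, sp=0x7d
prologue: push r4 → mem[0x7c]=0x74, sp=0x7c
body[0] mov  r2, #0x3d → r2=0x3d
body[1] add  r4, r1, #49 → r4=0xa2
body[2] mov  r2, r4 → r2=0xa2
body[3] mov  r0, #0x9f → r0=0x9f
body[4] add  r4, r4, r1 → r4=0x13
body[5] add  r2, r4, #51 → r2=0x46
body[6] add  r0, r1, #20 → r0=0x85
epilogue: pop r4=0x74, sp=0x7d
epilogue: pop r0=0xa1, sp=0x7e
r0: callee-saved, written=True
r1: callee-saved, written=False
r2: caller-saved, written=True
r4: callee-saved, written=True

SURVIVE = r0,r1,r4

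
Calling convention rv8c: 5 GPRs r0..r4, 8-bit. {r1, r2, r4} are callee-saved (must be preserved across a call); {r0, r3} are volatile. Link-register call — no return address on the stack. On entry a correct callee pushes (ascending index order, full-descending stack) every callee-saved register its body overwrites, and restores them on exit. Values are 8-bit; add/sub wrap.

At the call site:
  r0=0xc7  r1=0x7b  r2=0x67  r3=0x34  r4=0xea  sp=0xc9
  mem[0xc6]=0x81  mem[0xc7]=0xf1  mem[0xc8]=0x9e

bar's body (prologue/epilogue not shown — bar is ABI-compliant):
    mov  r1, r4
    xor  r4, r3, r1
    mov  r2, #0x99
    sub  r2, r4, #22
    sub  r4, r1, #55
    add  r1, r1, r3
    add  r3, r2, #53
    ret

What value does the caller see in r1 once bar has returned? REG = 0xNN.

prologue: push r1 -> mem[0xc8]=0x7b, sp=0xc8
prologue: push r2 -> mem[0xc7]=0x67, sp=0xc7
prologue: push r4 -> mem[0xc6]=0xea, sp=0xc6
body[0] mov  r1, r4 -> r1=0xea
body[1] xor  r4, r3, r1 -> r4=0xde
body[2] mov  r2, #0x99 -> r2=0x99
body[3] sub  r2, r4, #22 -> r2=0xc8
body[4] sub  r4, r1, #55 -> r4=0xb3
body[5] add  r1, r1, r3 -> r1=0x1e
body[6] add  r3, r2, #53 -> r3=0xfd
epilogue: pop r4=0xea, sp=0xc7
epilogue: pop r2=0x67, sp=0xc8
epilogue: pop r1=0x7b, sp=0xc9
r1 is callee-saved -> restored

REG = 0x7b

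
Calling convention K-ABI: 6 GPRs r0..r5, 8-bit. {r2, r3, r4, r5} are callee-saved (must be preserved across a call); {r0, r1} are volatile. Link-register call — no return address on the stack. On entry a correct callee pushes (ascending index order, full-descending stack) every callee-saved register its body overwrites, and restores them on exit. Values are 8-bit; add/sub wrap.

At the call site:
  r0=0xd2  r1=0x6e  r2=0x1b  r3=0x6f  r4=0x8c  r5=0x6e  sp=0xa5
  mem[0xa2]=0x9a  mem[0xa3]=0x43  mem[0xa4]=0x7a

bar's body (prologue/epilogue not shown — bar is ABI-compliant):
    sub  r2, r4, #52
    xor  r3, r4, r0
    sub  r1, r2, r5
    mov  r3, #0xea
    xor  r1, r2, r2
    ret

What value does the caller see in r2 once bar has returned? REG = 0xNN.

prologue: push r2 -> mem[0xa4]=0x1b, sp=0xa4
prologue: push r3 -> mem[0xa3]=0x6f, sp=0xa3
body[0] sub  r2, r4, #52 -> r2=0x58
body[1] xor  r3, r4, r0 -> r3=0x5e
body[2] sub  r1, r2, r5 -> r1=0xea
body[3] mov  r3, #0xea -> r3=0xea
body[4] xor  r1, r2, r2 -> r1=0x00
epilogue: pop r3=0x6f, sp=0xa4
epilogue: pop r2=0x1b, sp=0xa5
r2 is callee-saved -> restored

REG = 0x1b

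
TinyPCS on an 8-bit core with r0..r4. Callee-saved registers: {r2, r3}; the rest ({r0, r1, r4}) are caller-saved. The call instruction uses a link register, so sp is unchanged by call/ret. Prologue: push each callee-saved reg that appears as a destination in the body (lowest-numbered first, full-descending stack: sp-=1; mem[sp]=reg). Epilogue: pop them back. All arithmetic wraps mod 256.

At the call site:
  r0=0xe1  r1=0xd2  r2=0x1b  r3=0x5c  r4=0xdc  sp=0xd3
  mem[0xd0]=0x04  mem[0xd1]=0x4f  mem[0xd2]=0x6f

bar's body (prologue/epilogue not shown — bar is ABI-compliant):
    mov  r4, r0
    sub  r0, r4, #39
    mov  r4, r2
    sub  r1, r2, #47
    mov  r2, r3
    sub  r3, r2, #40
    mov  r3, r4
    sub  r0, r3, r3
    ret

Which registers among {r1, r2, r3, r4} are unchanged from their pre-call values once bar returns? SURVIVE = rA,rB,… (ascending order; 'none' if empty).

prologue: push r2 → mem[0xd2]=0x1b, sp=0xd2
prologue: push r3 → mem[0xd1]=0x5c, sp=0xd1
body[0] mov  r4, r0 → r4=0xe1
body[1] sub  r0, r4, #39 → r0=0xba
body[2] mov  r4, r2 → r4=0x1b
body[3] sub  r1, r2, #47 → r1=0xec
body[4] mov  r2, r3 → r2=0x5c
body[5] sub  r3, r2, #40 → r3=0x34
body[6] mov  r3, r4 → r3=0x1b
body[7] sub  r0, r3, r3 → r0=0x00
epilogue: pop r3=0x5c, sp=0xd2
epilogue: pop r2=0x1b, sp=0xd3
r1: caller-saved, written=True
r2: callee-saved, written=True
r3: callee-saved, written=True
r4: caller-saved, written=True

SURVIVE = r2,r3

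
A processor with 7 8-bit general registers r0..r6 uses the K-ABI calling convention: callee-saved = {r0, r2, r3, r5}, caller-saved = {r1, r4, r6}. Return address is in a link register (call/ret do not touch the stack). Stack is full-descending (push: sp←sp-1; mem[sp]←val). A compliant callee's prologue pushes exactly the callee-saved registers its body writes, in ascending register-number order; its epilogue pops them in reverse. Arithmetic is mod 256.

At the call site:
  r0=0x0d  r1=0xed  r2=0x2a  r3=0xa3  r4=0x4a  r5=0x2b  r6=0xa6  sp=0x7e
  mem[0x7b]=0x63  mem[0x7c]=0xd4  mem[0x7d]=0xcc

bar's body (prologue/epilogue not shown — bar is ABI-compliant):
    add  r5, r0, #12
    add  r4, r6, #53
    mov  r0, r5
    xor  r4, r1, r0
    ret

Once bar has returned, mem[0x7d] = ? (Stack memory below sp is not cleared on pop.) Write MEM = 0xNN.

prologue: push r0 -> mem[0x7d]=0x0d, sp=0x7d
prologue: push r5 -> mem[0x7c]=0x2b, sp=0x7c
body[0] add  r5, r0, #12 -> r5=0x19
body[1] add  r4, r6, #53 -> r4=0xdb
body[2] mov  r0, r5 -> r0=0x19
body[3] xor  r4, r1, r0 -> r4=0xf4
epilogue: pop r5=0x2b, sp=0x7d
epilogue: pop r0=0x0d, sp=0x7e
prologue pushed ['r0', 'r5'] at ['0x7d', '0x7c']

MEM = 0x0d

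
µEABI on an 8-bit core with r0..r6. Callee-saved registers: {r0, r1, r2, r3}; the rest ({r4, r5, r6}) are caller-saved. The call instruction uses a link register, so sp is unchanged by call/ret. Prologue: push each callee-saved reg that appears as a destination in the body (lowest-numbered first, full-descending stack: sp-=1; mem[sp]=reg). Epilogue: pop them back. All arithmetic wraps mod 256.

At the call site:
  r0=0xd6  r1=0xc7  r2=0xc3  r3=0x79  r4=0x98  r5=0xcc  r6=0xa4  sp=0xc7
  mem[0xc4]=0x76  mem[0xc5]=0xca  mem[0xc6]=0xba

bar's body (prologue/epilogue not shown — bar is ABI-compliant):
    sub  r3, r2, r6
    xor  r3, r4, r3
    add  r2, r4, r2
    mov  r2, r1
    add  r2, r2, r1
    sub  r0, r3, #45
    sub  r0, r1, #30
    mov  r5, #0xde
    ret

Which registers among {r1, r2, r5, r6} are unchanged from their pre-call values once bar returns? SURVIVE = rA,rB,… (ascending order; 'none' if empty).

SURVIVE = r1,r2,r6

prologue: push r0 → mem[0xc6]=0xd6, sp=0xc6
prologue: push r2 → mem[0xc5]=0xc3, sp=0xc5
prologue: push r3 → mem[0xc4]=0x79, sp=0xc4
body[0] sub  r3, r2, r6 → r3=0x1f
body[1] xor  r3, r4, r3 → r3=0x87
body[2] add  r2, r4, r2 → r2=0x5b
body[3] mov  r2, r1 → r2=0xc7
body[4] add  r2, r2, r1 → r2=0x8e
body[5] sub  r0, r3, #45 → r0=0x5a
body[6] sub  r0, r1, #30 → r0=0xa9
body[7] mov  r5, #0xde → r5=0xde
epilogue: pop r3=0x79, sp=0xc5
epilogue: pop r2=0xc3, sp=0xc6
epilogue: pop r0=0xd6, sp=0xc7
r1: callee-saved, written=False
r2: callee-saved, written=True
r5: caller-saved, written=True
r6: caller-saved, written=False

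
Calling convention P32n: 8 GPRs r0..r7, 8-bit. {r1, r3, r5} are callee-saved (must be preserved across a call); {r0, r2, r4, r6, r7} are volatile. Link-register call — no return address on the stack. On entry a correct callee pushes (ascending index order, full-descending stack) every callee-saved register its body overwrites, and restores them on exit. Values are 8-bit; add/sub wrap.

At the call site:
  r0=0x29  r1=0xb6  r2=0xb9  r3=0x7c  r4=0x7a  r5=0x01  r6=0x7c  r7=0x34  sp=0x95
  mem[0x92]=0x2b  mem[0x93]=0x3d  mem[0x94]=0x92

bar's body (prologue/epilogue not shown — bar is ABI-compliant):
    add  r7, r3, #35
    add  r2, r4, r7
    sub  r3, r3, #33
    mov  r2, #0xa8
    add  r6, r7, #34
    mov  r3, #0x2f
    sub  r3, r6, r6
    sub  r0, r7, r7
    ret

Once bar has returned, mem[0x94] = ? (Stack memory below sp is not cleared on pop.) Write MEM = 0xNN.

prologue: push r3 -> mem[0x94]=0x7c, sp=0x94
body[0] add  r7, r3, #35 -> r7=0x9f
body[1] add  r2, r4, r7 -> r2=0x19
body[2] sub  r3, r3, #33 -> r3=0x5b
body[3] mov  r2, #0xa8 -> r2=0xa8
body[4] add  r6, r7, #34 -> r6=0xc1
body[5] mov  r3, #0x2f -> r3=0x2f
body[6] sub  r3, r6, r6 -> r3=0x00
body[7] sub  r0, r7, r7 -> r0=0x00
epilogue: pop r3=0x7c, sp=0x95
prologue pushed ['r3'] at ['0x94']

MEM = 0x7c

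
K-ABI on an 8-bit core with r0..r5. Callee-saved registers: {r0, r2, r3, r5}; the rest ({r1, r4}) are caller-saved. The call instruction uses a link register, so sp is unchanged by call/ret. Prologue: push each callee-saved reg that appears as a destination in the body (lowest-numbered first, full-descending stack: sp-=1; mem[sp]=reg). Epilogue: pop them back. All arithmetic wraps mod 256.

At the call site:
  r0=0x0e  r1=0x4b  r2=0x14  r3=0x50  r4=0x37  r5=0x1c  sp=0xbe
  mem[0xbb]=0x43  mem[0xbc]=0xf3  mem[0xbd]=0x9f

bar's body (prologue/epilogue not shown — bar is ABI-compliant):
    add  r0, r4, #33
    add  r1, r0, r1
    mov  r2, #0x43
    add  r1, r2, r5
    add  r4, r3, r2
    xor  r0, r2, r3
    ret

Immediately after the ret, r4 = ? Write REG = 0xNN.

prologue: push r0 → mem[0xbd]=0x0e, sp=0xbd
prologue: push r2 → mem[0xbc]=0x14, sp=0xbc
body[0] add  r0, r4, #33 → r0=0x58
body[1] add  r1, r0, r1 → r1=0xa3
body[2] mov  r2, #0x43 → r2=0x43
body[3] add  r1, r2, r5 → r1=0x5f
body[4] add  r4, r3, r2 → r4=0x93
body[5] xor  r0, r2, r3 → r0=0x13
epilogue: pop r2=0x14, sp=0xbd
epilogue: pop r0=0x0e, sp=0xbe
r4 is caller-saved → body value

REG = 0x93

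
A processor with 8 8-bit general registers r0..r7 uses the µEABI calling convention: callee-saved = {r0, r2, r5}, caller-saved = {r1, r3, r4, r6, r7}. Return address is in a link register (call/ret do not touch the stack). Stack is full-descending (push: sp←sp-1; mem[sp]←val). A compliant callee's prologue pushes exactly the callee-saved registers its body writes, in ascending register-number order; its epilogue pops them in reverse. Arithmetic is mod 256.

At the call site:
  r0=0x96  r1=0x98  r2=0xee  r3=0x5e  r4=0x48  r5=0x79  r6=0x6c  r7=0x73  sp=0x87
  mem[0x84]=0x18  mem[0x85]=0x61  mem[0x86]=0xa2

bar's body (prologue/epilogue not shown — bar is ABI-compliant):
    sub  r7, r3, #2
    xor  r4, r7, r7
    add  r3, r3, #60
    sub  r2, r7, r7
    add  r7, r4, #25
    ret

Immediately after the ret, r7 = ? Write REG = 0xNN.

REG = 0x19

prologue: push r2 → mem[0x86]=0xee, sp=0x86
body[0] sub  r7, r3, #2 → r7=0x5c
body[1] xor  r4, r7, r7 → r4=0x00
body[2] add  r3, r3, #60 → r3=0x9a
body[3] sub  r2, r7, r7 → r2=0x00
body[4] add  r7, r4, #25 → r7=0x19
epilogue: pop r2=0xee, sp=0x87
r7 is caller-saved → body value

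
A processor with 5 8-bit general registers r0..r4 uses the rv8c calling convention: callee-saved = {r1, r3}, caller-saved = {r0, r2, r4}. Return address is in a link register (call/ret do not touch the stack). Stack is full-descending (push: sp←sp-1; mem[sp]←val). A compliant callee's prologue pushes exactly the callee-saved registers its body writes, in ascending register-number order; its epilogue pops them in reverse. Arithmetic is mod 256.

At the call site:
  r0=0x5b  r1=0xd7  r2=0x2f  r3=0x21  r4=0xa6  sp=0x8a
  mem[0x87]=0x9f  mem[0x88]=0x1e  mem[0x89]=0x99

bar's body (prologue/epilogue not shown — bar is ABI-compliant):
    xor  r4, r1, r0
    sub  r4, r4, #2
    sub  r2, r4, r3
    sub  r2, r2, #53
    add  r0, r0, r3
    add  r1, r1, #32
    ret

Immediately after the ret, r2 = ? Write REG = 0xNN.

REG = 0x34

prologue: push r1 → mem[0x89]=0xd7, sp=0x89
body[0] xor  r4, r1, r0 → r4=0x8c
body[1] sub  r4, r4, #2 → r4=0x8a
body[2] sub  r2, r4, r3 → r2=0x69
body[3] sub  r2, r2, #53 → r2=0x34
body[4] add  r0, r0, r3 → r0=0x7c
body[5] add  r1, r1, #32 → r1=0xf7
epilogue: pop r1=0xd7, sp=0x8a
r2 is caller-saved → body value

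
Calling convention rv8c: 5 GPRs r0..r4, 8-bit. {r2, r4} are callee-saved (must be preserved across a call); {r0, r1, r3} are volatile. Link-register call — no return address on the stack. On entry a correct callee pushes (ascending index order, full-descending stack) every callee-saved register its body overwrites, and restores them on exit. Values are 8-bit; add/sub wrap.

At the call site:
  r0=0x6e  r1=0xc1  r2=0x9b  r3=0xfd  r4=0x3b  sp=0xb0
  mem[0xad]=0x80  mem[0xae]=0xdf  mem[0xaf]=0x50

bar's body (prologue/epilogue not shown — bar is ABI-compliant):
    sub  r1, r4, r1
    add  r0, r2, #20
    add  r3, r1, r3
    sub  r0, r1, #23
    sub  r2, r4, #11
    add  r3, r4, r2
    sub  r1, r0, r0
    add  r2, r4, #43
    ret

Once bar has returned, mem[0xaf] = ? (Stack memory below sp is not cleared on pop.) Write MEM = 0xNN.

MEM = 0x9b

prologue: push r2 -> mem[0xaf]=0x9b, sp=0xaf
body[0] sub  r1, r4, r1 -> r1=0x7a
body[1] add  r0, r2, #20 -> r0=0xaf
body[2] add  r3, r1, r3 -> r3=0x77
body[3] sub  r0, r1, #23 -> r0=0x63
body[4] sub  r2, r4, #11 -> r2=0x30
body[5] add  r3, r4, r2 -> r3=0x6b
body[6] sub  r1, r0, r0 -> r1=0x00
body[7] add  r2, r4, #43 -> r2=0x66
epilogue: pop r2=0x9b, sp=0xb0
prologue pushed ['r2'] at ['0xaf']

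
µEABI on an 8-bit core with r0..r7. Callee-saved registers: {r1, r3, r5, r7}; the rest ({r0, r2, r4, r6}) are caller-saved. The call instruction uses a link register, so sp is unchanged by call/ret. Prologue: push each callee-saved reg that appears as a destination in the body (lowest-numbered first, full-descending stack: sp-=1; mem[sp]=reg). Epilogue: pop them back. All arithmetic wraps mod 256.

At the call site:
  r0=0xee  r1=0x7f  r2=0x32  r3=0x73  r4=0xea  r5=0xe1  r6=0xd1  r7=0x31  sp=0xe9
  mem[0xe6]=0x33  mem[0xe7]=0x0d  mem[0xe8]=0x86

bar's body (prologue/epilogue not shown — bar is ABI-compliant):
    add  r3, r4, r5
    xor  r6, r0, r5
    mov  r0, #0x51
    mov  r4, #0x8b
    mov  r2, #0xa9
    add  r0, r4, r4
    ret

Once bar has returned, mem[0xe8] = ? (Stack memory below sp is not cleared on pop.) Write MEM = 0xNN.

prologue: push r3 → mem[0xe8]=0x73, sp=0xe8
body[0] add  r3, r4, r5 → r3=0xcb
body[1] xor  r6, r0, r5 → r6=0x0f
body[2] mov  r0, #0x51 → r0=0x51
body[3] mov  r4, #0x8b → r4=0x8b
body[4] mov  r2, #0xa9 → r2=0xa9
body[5] add  r0, r4, r4 → r0=0x16
epilogue: pop r3=0x73, sp=0xe9
prologue pushed ['r3'] at ['0xe8']

MEM = 0x73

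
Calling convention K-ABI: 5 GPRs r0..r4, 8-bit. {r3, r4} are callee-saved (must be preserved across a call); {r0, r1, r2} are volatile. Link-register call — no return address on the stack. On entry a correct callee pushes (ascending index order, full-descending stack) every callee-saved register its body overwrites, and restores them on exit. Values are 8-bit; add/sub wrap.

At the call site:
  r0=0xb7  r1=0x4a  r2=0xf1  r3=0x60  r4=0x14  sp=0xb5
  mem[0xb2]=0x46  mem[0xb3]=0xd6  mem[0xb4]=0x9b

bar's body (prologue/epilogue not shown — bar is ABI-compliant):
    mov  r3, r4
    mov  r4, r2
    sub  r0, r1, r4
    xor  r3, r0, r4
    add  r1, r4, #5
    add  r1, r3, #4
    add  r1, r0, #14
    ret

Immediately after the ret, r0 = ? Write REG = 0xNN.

REG = 0x59

prologue: push r3 -> mem[0xb4]=0x60, sp=0xb4
prologue: push r4 -> mem[0xb3]=0x14, sp=0xb3
body[0] mov  r3, r4 -> r3=0x14
body[1] mov  r4, r2 -> r4=0xf1
body[2] sub  r0, r1, r4 -> r0=0x59
body[3] xor  r3, r0, r4 -> r3=0xa8
body[4] add  r1, r4, #5 -> r1=0xf6
body[5] add  r1, r3, #4 -> r1=0xac
body[6] add  r1, r0, #14 -> r1=0x67
epilogue: pop r4=0x14, sp=0xb4
epilogue: pop r3=0x60, sp=0xb5
r0 is caller-saved -> body value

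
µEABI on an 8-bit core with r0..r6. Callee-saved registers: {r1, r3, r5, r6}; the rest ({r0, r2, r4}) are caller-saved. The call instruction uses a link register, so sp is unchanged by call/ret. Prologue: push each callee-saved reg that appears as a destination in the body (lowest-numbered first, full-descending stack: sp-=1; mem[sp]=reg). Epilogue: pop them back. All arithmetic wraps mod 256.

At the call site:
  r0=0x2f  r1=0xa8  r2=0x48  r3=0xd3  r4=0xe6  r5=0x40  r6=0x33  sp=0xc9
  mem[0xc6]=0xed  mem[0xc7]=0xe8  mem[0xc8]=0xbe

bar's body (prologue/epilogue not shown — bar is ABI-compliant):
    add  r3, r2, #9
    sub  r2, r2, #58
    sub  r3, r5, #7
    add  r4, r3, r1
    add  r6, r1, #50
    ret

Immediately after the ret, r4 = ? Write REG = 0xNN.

REG = 0xe1

prologue: push r3 -> mem[0xc8]=0xd3, sp=0xc8
prologue: push r6 -> mem[0xc7]=0x33, sp=0xc7
body[0] add  r3, r2, #9 -> r3=0x51
body[1] sub  r2, r2, #58 -> r2=0x0e
body[2] sub  r3, r5, #7 -> r3=0x39
body[3] add  r4, r3, r1 -> r4=0xe1
body[4] add  r6, r1, #50 -> r6=0xda
epilogue: pop r6=0x33, sp=0xc8
epilogue: pop r3=0xd3, sp=0xc9
r4 is caller-saved -> body value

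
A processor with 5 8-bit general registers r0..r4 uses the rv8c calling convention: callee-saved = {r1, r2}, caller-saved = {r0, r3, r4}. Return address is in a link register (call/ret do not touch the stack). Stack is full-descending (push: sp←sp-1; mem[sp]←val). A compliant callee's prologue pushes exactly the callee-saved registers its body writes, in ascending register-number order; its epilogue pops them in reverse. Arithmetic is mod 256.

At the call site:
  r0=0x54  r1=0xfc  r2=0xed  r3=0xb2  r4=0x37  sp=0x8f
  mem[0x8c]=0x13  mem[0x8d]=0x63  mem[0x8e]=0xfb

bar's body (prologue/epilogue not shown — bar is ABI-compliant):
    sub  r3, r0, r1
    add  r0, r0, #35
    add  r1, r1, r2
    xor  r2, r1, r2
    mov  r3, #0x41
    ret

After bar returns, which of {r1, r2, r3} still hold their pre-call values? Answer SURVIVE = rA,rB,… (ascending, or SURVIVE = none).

prologue: push r1 → mem[0x8e]=0xfc, sp=0x8e
prologue: push r2 → mem[0x8d]=0xed, sp=0x8d
body[0] sub  r3, r0, r1 → r3=0x58
body[1] add  r0, r0, #35 → r0=0x77
body[2] add  r1, r1, r2 → r1=0xe9
body[3] xor  r2, r1, r2 → r2=0x04
body[4] mov  r3, #0x41 → r3=0x41
epilogue: pop r2=0xed, sp=0x8e
epilogue: pop r1=0xfc, sp=0x8f
r1: callee-saved, written=True
r2: callee-saved, written=True
r3: caller-saved, written=True

SURVIVE = r1,r2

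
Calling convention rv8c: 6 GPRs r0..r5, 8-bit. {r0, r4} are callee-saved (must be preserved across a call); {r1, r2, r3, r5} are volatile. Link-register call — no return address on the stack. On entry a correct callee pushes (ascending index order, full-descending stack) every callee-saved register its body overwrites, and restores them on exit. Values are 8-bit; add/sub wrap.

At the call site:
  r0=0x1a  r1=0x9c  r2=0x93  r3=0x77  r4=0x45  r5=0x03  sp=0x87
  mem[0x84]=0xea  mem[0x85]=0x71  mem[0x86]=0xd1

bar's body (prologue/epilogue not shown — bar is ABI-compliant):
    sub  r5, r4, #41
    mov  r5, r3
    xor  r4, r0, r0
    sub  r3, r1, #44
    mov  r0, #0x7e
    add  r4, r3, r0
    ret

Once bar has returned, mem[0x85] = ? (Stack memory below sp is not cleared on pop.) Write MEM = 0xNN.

MEM = 0x45

prologue: push r0 -> mem[0x86]=0x1a, sp=0x86
prologue: push r4 -> mem[0x85]=0x45, sp=0x85
body[0] sub  r5, r4, #41 -> r5=0x1c
body[1] mov  r5, r3 -> r5=0x77
body[2] xor  r4, r0, r0 -> r4=0x00
body[3] sub  r3, r1, #44 -> r3=0x70
body[4] mov  r0, #0x7e -> r0=0x7e
body[5] add  r4, r3, r0 -> r4=0xee
epilogue: pop r4=0x45, sp=0x86
epilogue: pop r0=0x1a, sp=0x87
prologue pushed ['r0', 'r4'] at ['0x86', '0x85']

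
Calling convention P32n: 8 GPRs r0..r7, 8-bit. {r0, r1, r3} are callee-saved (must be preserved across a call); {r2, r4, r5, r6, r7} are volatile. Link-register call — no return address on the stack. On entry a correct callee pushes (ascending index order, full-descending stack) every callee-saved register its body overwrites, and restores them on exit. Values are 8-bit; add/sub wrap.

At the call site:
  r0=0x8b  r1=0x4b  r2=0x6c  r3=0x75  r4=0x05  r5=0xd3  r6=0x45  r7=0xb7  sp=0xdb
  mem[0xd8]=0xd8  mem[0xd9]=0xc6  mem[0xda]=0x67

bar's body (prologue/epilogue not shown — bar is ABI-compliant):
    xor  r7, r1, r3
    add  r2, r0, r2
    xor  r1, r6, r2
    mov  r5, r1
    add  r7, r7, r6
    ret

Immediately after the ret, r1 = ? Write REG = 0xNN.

REG = 0x4b

prologue: push r1 → mem[0xda]=0x4b, sp=0xda
body[0] xor  r7, r1, r3 → r7=0x3e
body[1] add  r2, r0, r2 → r2=0xf7
body[2] xor  r1, r6, r2 → r1=0xb2
body[3] mov  r5, r1 → r5=0xb2
body[4] add  r7, r7, r6 → r7=0x83
epilogue: pop r1=0x4b, sp=0xdb
r1 is callee-saved → restored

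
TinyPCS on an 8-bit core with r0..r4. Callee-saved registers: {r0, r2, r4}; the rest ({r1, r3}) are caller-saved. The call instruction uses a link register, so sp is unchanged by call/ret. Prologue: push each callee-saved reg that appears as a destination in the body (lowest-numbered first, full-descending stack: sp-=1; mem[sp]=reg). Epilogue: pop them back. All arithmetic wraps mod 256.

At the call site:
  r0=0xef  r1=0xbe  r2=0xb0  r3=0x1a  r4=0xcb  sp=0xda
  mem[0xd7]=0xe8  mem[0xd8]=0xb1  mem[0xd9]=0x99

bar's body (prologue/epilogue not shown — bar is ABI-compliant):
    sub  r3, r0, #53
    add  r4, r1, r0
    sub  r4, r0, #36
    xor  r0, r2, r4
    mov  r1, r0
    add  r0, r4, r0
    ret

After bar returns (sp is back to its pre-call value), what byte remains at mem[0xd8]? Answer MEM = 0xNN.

prologue: push r0 → mem[0xd9]=0xef, sp=0xd9
prologue: push r4 → mem[0xd8]=0xcb, sp=0xd8
body[0] sub  r3, r0, #53 → r3=0xba
body[1] add  r4, r1, r0 → r4=0xad
body[2] sub  r4, r0, #36 → r4=0xcb
body[3] xor  r0, r2, r4 → r0=0x7b
body[4] mov  r1, r0 → r1=0x7b
body[5] add  r0, r4, r0 → r0=0x46
epilogue: pop r4=0xcb, sp=0xd9
epilogue: pop r0=0xef, sp=0xda
prologue pushed ['r0', 'r4'] at ['0xd9', '0xd8']

MEM = 0xcb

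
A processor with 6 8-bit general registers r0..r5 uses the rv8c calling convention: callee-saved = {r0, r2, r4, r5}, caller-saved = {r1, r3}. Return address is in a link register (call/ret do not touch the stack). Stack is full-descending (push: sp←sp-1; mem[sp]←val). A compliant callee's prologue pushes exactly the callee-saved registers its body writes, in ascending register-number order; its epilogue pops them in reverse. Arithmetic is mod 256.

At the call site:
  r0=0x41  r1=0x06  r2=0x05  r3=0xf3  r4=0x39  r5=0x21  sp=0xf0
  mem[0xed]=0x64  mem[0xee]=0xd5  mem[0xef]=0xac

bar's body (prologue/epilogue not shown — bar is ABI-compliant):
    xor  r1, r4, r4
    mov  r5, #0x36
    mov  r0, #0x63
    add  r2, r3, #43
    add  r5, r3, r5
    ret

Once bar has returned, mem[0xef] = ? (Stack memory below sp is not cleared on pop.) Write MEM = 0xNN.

MEM = 0x41

prologue: push r0 → mem[0xef]=0x41, sp=0xef
prologue: push r2 → mem[0xee]=0x05, sp=0xee
prologue: push r5 → mem[0xed]=0x21, sp=0xed
body[0] xor  r1, r4, r4 → r1=0x00
body[1] mov  r5, #0x36 → r5=0x36
body[2] mov  r0, #0x63 → r0=0x63
body[3] add  r2, r3, #43 → r2=0x1e
body[4] add  r5, r3, r5 → r5=0x29
epilogue: pop r5=0x21, sp=0xee
epilogue: pop r2=0x05, sp=0xef
epilogue: pop r0=0x41, sp=0xf0
prologue pushed ['r0', 'r2', 'r5'] at ['0xef', '0xee', '0xed']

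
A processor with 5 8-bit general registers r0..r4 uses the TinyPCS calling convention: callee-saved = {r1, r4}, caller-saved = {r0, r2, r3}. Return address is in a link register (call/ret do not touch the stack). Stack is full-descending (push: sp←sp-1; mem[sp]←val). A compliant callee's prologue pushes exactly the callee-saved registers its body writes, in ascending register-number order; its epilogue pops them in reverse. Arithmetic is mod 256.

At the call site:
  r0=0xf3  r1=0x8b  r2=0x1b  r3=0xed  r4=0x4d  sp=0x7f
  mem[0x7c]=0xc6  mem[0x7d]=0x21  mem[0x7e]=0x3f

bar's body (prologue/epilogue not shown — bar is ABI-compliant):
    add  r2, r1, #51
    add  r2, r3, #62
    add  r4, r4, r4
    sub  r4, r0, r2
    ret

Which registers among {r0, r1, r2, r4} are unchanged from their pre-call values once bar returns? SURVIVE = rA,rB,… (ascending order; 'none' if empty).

prologue: push r4 -> mem[0x7e]=0x4d, sp=0x7e
body[0] add  r2, r1, #51 -> r2=0xbe
body[1] add  r2, r3, #62 -> r2=0x2b
body[2] add  r4, r4, r4 -> r4=0x9a
body[3] sub  r4, r0, r2 -> r4=0xc8
epilogue: pop r4=0x4d, sp=0x7f
r0: caller-saved, written=False
r1: callee-saved, written=False
r2: caller-saved, written=True
r4: callee-saved, written=True

SURVIVE = r0,r1,r4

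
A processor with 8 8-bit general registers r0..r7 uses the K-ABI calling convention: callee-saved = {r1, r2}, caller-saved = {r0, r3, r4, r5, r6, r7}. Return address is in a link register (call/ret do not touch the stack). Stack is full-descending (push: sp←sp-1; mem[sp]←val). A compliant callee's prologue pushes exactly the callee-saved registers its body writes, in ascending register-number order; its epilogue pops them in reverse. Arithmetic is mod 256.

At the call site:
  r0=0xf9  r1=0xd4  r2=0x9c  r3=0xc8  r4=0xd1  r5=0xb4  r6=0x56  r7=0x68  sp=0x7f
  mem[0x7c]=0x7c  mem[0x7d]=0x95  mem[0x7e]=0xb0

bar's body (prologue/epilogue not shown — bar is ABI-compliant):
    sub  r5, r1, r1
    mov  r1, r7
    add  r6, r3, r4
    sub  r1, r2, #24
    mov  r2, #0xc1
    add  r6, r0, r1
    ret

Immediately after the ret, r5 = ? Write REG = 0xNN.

prologue: push r1 -> mem[0x7e]=0xd4, sp=0x7e
prologue: push r2 -> mem[0x7d]=0x9c, sp=0x7d
body[0] sub  r5, r1, r1 -> r5=0x00
body[1] mov  r1, r7 -> r1=0x68
body[2] add  r6, r3, r4 -> r6=0x99
body[3] sub  r1, r2, #24 -> r1=0x84
body[4] mov  r2, #0xc1 -> r2=0xc1
body[5] add  r6, r0, r1 -> r6=0x7d
epilogue: pop r2=0x9c, sp=0x7e
epilogue: pop r1=0xd4, sp=0x7f
r5 is caller-saved -> body value

REG = 0x00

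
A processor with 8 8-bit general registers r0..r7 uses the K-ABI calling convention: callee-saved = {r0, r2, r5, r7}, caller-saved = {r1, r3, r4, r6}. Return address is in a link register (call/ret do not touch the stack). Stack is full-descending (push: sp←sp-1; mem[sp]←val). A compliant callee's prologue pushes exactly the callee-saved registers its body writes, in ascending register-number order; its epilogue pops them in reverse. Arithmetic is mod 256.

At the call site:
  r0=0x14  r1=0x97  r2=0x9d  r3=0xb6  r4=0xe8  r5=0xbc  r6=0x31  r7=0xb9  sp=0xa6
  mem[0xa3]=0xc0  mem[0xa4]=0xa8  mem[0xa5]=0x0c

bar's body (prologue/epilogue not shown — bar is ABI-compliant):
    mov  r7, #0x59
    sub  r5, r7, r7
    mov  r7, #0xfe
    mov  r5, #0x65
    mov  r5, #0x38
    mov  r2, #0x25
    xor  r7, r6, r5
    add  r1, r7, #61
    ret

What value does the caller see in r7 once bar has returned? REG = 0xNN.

prologue: push r2 -> mem[0xa5]=0x9d, sp=0xa5
prologue: push r5 -> mem[0xa4]=0xbc, sp=0xa4
prologue: push r7 -> mem[0xa3]=0xb9, sp=0xa3
body[0] mov  r7, #0x59 -> r7=0x59
body[1] sub  r5, r7, r7 -> r5=0x00
body[2] mov  r7, #0xfe -> r7=0xfe
body[3] mov  r5, #0x65 -> r5=0x65
body[4] mov  r5, #0x38 -> r5=0x38
body[5] mov  r2, #0x25 -> r2=0x25
body[6] xor  r7, r6, r5 -> r7=0x09
body[7] add  r1, r7, #61 -> r1=0x46
epilogue: pop r7=0xb9, sp=0xa4
epilogue: pop r5=0xbc, sp=0xa5
epilogue: pop r2=0x9d, sp=0xa6
r7 is callee-saved -> restored

REG = 0xb9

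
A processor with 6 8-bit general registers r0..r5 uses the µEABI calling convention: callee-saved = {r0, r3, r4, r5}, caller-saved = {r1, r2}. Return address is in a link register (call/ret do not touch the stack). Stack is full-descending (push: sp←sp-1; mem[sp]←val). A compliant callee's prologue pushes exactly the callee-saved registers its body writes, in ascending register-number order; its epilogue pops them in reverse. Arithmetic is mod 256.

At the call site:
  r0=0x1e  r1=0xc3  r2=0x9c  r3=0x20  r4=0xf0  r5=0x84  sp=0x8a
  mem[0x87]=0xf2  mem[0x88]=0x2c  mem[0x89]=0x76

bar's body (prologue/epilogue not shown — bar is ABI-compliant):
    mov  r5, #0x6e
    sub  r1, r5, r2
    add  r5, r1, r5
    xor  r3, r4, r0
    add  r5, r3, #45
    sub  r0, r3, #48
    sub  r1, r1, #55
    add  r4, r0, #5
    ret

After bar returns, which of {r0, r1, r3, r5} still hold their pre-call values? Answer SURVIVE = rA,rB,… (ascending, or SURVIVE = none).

SURVIVE = r0,r3,r5

prologue: push r0 -> mem[0x89]=0x1e, sp=0x89
prologue: push r3 -> mem[0x88]=0x20, sp=0x88
prologue: push r4 -> mem[0x87]=0xf0, sp=0x87
prologue: push r5 -> mem[0x86]=0x84, sp=0x86
body[0] mov  r5, #0x6e -> r5=0x6e
body[1] sub  r1, r5, r2 -> r1=0xd2
body[2] add  r5, r1, r5 -> r5=0x40
body[3] xor  r3, r4, r0 -> r3=0xee
body[4] add  r5, r3, #45 -> r5=0x1b
body[5] sub  r0, r3, #48 -> r0=0xbe
body[6] sub  r1, r1, #55 -> r1=0x9b
body[7] add  r4, r0, #5 -> r4=0xc3
epilogue: pop r5=0x84, sp=0x87
epilogue: pop r4=0xf0, sp=0x88
epilogue: pop r3=0x20, sp=0x89
epilogue: pop r0=0x1e, sp=0x8a
r0: callee-saved, written=True
r1: caller-saved, written=True
r3: callee-saved, written=True
r5: callee-saved, written=True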